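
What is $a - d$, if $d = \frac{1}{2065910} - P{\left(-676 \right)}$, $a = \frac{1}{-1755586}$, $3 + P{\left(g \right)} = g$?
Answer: $- \frac{87951904963037}{129531524045} \approx -679.0$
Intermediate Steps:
$P{\left(g \right)} = -3 + g$
$a = - \frac{1}{1755586} \approx -5.6961 \cdot 10^{-7}$
$d = \frac{1402752891}{2065910}$ ($d = \frac{1}{2065910} - \left(-3 - 676\right) = \frac{1}{2065910} - -679 = \frac{1}{2065910} + 679 = \frac{1402752891}{2065910} \approx 679.0$)
$a - d = - \frac{1}{1755586} - \frac{1402752891}{2065910} = - \frac{87951904963037}{129531524045}$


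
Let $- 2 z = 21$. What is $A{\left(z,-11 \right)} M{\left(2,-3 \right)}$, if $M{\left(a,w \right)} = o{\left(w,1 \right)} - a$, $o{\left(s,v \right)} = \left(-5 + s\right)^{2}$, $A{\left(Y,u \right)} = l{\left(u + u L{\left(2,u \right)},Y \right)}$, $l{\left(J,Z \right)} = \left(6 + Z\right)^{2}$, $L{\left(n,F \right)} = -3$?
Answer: $\frac{2511}{2} \approx 1255.5$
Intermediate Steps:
$z = - \frac{21}{2}$ ($z = \left(- \frac{1}{2}\right) 21 = - \frac{21}{2} \approx -10.5$)
$A{\left(Y,u \right)} = \left(6 + Y\right)^{2}$
$M{\left(a,w \right)} = \left(-5 + w\right)^{2} - a$
$A{\left(z,-11 \right)} M{\left(2,-3 \right)} = \left(6 - \frac{21}{2}\right)^{2} \left(\left(-5 - 3\right)^{2} - 2\right) = \left(- \frac{9}{2}\right)^{2} \left(\left(-8\right)^{2} - 2\right) = \frac{81 \left(64 - 2\right)}{4} = \frac{81}{4} \cdot 62 = \frac{2511}{2}$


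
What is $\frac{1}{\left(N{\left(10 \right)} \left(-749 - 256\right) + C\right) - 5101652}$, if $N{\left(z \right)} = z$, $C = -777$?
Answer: $- \frac{1}{5112479} \approx -1.956 \cdot 10^{-7}$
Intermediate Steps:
$\frac{1}{\left(N{\left(10 \right)} \left(-749 - 256\right) + C\right) - 5101652} = \frac{1}{\left(10 \left(-749 - 256\right) - 777\right) - 5101652} = \frac{1}{\left(10 \left(-1005\right) - 777\right) - 5101652} = \frac{1}{\left(-10050 - 777\right) - 5101652} = \frac{1}{-10827 - 5101652} = \frac{1}{-5112479} = - \frac{1}{5112479}$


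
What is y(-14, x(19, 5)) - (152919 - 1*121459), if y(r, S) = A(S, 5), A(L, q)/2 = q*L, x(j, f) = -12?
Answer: -31580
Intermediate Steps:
A(L, q) = 2*L*q (A(L, q) = 2*(q*L) = 2*(L*q) = 2*L*q)
y(r, S) = 10*S (y(r, S) = 2*S*5 = 10*S)
y(-14, x(19, 5)) - (152919 - 1*121459) = 10*(-12) - (152919 - 1*121459) = -120 - (152919 - 121459) = -120 - 1*31460 = -120 - 31460 = -31580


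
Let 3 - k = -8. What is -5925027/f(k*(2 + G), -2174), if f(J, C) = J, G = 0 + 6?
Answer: -5925027/88 ≈ -67330.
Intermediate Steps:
k = 11 (k = 3 - 1*(-8) = 3 + 8 = 11)
G = 6
-5925027/f(k*(2 + G), -2174) = -5925027*1/(11*(2 + 6)) = -5925027/(11*8) = -5925027/88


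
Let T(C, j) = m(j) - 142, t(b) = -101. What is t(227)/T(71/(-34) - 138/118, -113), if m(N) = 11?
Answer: 101/131 ≈ 0.77099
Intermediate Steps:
T(C, j) = -131 (T(C, j) = 11 - 142 = -131)
t(227)/T(71/(-34) - 138/118, -113) = -101/(-131) = -101*(-1/131) = 101/131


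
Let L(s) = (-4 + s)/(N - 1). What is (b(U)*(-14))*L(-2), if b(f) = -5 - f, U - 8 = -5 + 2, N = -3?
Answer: 210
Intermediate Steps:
U = 5 (U = 8 + (-5 + 2) = 8 - 3 = 5)
L(s) = 1 - s/4 (L(s) = (-4 + s)/(-3 - 1) = (-4 + s)/(-4) = (-4 + s)*(-¼) = 1 - s/4)
(b(U)*(-14))*L(-2) = ((-5 - 1*5)*(-14))*(1 - ¼*(-2)) = ((-5 - 5)*(-14))*(1 + ½) = -10*(-14)*(3/2) = 140*(3/2) = 210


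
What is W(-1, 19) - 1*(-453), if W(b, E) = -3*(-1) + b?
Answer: 455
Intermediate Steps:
W(b, E) = 3 + b
W(-1, 19) - 1*(-453) = (3 - 1) - 1*(-453) = 2 + 453 = 455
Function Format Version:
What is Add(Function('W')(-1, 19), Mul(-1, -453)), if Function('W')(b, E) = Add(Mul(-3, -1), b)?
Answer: 455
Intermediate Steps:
Function('W')(b, E) = Add(3, b)
Add(Function('W')(-1, 19), Mul(-1, -453)) = Add(Add(3, -1), Mul(-1, -453)) = Add(2, 453) = 455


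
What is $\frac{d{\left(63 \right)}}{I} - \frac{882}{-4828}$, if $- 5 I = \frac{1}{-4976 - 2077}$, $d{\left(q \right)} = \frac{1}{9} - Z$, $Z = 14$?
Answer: $- \frac{3547069927}{7242} \approx -4.8979 \cdot 10^{5}$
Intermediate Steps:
$d{\left(q \right)} = - \frac{125}{9}$ ($d{\left(q \right)} = \frac{1}{9} - 14 = - \frac{125}{9}$)
$I = \frac{1}{35265}$ ($I = - \frac{1}{5 \left(-4976 - 2077\right)} = - \frac{1}{5 \left(-7053\right)} = \left(- \frac{1}{5}\right) \left(- \frac{1}{7053}\right) = \frac{1}{35265} \approx 2.8357 \cdot 10^{-5}$)
$\frac{d{\left(63 \right)}}{I} - \frac{882}{-4828} = - \frac{125 \frac{1}{\frac{1}{35265}}}{9} - \frac{882}{-4828} = \left(- \frac{125}{9}\right) 35265 - - \frac{441}{2414} = - \frac{1469375}{3} + \frac{441}{2414} = - \frac{3547069927}{7242}$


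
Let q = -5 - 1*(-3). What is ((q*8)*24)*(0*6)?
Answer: 0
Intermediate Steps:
q = -2 (q = -5 + 3 = -2)
((q*8)*24)*(0*6) = (-2*8*24)*(0*6) = -16*24*0 = -384*0 = 0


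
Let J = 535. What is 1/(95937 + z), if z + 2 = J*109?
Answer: 1/154250 ≈ 6.4830e-6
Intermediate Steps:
z = 58313 (z = -2 + 535*109 = -2 + 58315 = 58313)
1/(95937 + z) = 1/(95937 + 58313) = 1/154250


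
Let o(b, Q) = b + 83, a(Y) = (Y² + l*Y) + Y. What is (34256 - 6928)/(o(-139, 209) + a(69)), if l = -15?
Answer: 27328/3739 ≈ 7.3089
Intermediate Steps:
a(Y) = Y² - 14*Y (a(Y) = (Y² - 15*Y) + Y = Y² - 14*Y)
o(b, Q) = 83 + b
(34256 - 6928)/(o(-139, 209) + a(69)) = (34256 - 6928)/((83 - 139) + 69*(-14 + 69)) = 27328/(-56 + 69*55) = 27328/(-56 + 3795) = 27328/3739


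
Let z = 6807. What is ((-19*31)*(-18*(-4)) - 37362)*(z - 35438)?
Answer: 2283894870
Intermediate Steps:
((-19*31)*(-18*(-4)) - 37362)*(z - 35438) = ((-19*31)*(-18*(-4)) - 37362)*(6807 - 35438) = (-589*72 - 37362)*(-28631) = (-42408 - 37362)*(-28631) = -79770*(-28631) = 2283894870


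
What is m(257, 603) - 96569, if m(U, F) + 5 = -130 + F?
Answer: -96101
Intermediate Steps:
m(U, F) = -135 + F (m(U, F) = -5 + (-130 + F) = -135 + F)
m(257, 603) - 96569 = (-135 + 603) - 96569 = 468 - 96569 = -96101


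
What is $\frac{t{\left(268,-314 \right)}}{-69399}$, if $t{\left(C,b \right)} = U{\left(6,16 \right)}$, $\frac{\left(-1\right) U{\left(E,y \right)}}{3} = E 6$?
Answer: $\frac{12}{7711} \approx 0.0015562$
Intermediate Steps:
$U{\left(E,y \right)} = - 18 E$ ($U{\left(E,y \right)} = - 3 E 6 = - 3 \cdot 6 E = - 18 E$)
$t{\left(C,b \right)} = -108$ ($t{\left(C,b \right)} = \left(-18\right) 6 = -108$)
$\frac{t{\left(268,-314 \right)}}{-69399} = - \frac{108}{-69399} = \left(-108\right) \left(- \frac{1}{69399}\right) = \frac{12}{7711}$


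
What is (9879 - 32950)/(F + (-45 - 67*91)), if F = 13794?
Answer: -23071/7652 ≈ -3.0150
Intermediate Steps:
(9879 - 32950)/(F + (-45 - 67*91)) = (9879 - 32950)/(13794 + (-45 - 67*91)) = -23071/(13794 + (-45 - 6097)) = -23071/(13794 - 6142) = -23071/7652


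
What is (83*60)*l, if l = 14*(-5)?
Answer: -348600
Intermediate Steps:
l = -70
(83*60)*l = (83*60)*(-70) = 4980*(-70) = -348600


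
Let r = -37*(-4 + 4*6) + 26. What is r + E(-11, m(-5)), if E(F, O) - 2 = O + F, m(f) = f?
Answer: -728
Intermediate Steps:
E(F, O) = 2 + F + O (E(F, O) = 2 + (O + F) = 2 + (F + O) = 2 + F + O)
r = -714 (r = -37*(-4 + 24) + 26 = -37*20 + 26 = -740 + 26 = -714)
r + E(-11, m(-5)) = -714 + (2 - 11 - 5) = -714 - 14 = -728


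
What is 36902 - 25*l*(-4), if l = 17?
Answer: 38602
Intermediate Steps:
36902 - 25*l*(-4) = 36902 - 25*17*(-4) = 36902 - 425*(-4) = 36902 + 1700 = 38602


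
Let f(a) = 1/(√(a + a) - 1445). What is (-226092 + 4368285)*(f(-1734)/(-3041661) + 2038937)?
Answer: 61970109648472698979834/7337500219 + 2761462*I*√3/124737503723 ≈ 8.4457e+12 + 3.8344e-5*I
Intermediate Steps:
f(a) = 1/(-1445 + √2*√a) (f(a) = 1/(√(2*a) - 1445) = 1/(√2*√a - 1445) = 1/(-1445 + √2*√a))
(-226092 + 4368285)*(f(-1734)/(-3041661) + 2038937) = (-226092 + 4368285)*(1/(-1445 + √2*√(-1734)*(-3041661)) + 2038937) = 4142193*(-1/3041661/(-1445 + √2*(17*I*√6)) + 2038937) = 4142193*(-1/3041661/(-1445 + 34*I*√3) + 2038937) = 4142193*(-1/(3041661*(-1445 + 34*I*√3)) + 2038937) = 4142193*(2038937 - 1/(3041661*(-1445 + 34*I*√3))) = 8445670568841 - 1380731/(1013887*(-1445 + 34*I*√3))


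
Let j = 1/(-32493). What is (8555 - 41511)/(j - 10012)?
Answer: 1070839308/325319917 ≈ 3.2916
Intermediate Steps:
j = -1/32493 ≈ -3.0776e-5
(8555 - 41511)/(j - 10012) = (8555 - 41511)/(-1/32493 - 10012) = -32956/(-325319917/32493) = -32956*(-32493/325319917) = 1070839308/325319917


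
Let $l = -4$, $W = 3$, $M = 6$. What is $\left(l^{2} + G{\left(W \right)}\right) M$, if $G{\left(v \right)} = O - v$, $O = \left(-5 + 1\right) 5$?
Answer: $-42$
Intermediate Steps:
$O = -20$ ($O = \left(-4\right) 5 = -20$)
$G{\left(v \right)} = -20 - v$
$\left(l^{2} + G{\left(W \right)}\right) M = \left(\left(-4\right)^{2} - 23\right) 6 = \left(16 - 23\right) 6 = \left(-7\right) 6 = -42$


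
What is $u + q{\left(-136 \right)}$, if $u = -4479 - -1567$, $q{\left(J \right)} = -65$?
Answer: $-2977$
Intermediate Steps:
$u = -2912$ ($u = -4479 + 1567 = -2912$)
$u + q{\left(-136 \right)} = -2912 - 65 = -2977$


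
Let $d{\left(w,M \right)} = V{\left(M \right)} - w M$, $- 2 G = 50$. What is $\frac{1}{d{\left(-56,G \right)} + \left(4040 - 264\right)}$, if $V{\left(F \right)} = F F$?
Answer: $\frac{1}{3001} \approx 0.00033322$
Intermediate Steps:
$G = -25$ ($G = \left(- \frac{1}{2}\right) 50 = -25$)
$V{\left(F \right)} = F^{2}$
$d{\left(w,M \right)} = M^{2} - M w$ ($d{\left(w,M \right)} = M^{2} - w M = M^{2} - M w$)
$\frac{1}{d{\left(-56,G \right)} + \left(4040 - 264\right)} = \frac{1}{- 25 \left(-25 - -56\right) + \left(4040 - 264\right)} = \frac{1}{- 25 \left(-25 + 56\right) + 3776} = \frac{1}{\left(-25\right) 31 + 3776} = \frac{1}{-775 + 3776} = \frac{1}{3001}$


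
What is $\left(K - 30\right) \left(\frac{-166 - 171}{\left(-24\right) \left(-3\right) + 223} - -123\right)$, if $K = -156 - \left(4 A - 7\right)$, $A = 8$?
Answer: $- \frac{7585028}{295} \approx -25712.0$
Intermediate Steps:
$K = -181$ ($K = -156 - \left(4 \cdot 8 - 7\right) = -156 - \left(32 - 7\right) = -156 - 25 = -181$)
$\left(K - 30\right) \left(\frac{-166 - 171}{\left(-24\right) \left(-3\right) + 223} - -123\right) = \left(-181 - 30\right) \left(\frac{-166 - 171}{\left(-24\right) \left(-3\right) + 223} - -123\right) = - 211 \left(- \frac{337}{72 + 223} + \left(-68 + 191\right)\right) = - 211 \left(- \frac{337}{295} + 123\right) = \left(-211\right) \frac{35948}{295} = - \frac{7585028}{295}$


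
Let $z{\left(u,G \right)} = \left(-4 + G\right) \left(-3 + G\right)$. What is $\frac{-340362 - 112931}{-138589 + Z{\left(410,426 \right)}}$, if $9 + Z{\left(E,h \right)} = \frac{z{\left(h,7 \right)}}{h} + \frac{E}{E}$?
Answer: $\frac{32183803}{9840385} \approx 3.2706$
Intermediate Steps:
$Z{\left(E,h \right)} = -8 + \frac{12}{h}$ ($Z{\left(E,h \right)} = -9 + \left(\frac{12 + 7^{2} - 49}{h} + \frac{E}{E}\right) = -9 + \left(\frac{12 + 49 - 49}{h} + 1\right) = -9 + \left(\frac{12}{h} + 1\right) = -9 + \left(1 + \frac{12}{h}\right) = -8 + \frac{12}{h}$)
$\frac{-340362 - 112931}{-138589 + Z{\left(410,426 \right)}} = \frac{-340362 - 112931}{-138589 - \left(8 - \frac{12}{426}\right)} = - \frac{453293}{-138589 + \left(-8 + 12 \cdot \frac{1}{426}\right)} = - \frac{453293}{-138589 + \left(-8 + \frac{2}{71}\right)} = - \frac{453293}{-138589 - \frac{566}{71}} = - \frac{453293}{- \frac{9840385}{71}} = \left(-453293\right) \left(- \frac{71}{9840385}\right) = \frac{32183803}{9840385}$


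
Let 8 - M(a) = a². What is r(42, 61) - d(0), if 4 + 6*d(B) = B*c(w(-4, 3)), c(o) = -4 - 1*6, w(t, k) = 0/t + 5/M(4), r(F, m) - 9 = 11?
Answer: 62/3 ≈ 20.667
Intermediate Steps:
r(F, m) = 20 (r(F, m) = 9 + 11 = 20)
M(a) = 8 - a²
w(t, k) = -5/8 (w(t, k) = 0/t + 5/(8 - 1*4²) = 0 + 5/(8 - 1*16) = 0 + 5/(8 - 16) = 0 + 5/(-8) = 0 + 5*(-⅛) = 0 - 5/8 = -5/8)
c(o) = -10 (c(o) = -4 - 6 = -10)
d(B) = -⅔ - 5*B/3 (d(B) = -⅔ + (B*(-10))/6 = -⅔ + (-10*B)/6 = -⅔ - 5*B/3)
r(42, 61) - d(0) = 20 - (-⅔ - 5/3*0) = 20 - (-⅔ + 0) = 20 - 1*(-⅔) = 20 + ⅔ = 62/3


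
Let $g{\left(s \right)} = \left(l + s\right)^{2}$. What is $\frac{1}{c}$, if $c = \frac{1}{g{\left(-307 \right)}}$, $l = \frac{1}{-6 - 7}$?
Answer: $\frac{15936064}{169} \approx 94296.0$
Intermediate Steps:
$l = - \frac{1}{13}$ ($l = \frac{1}{-13} = - \frac{1}{13} \approx -0.076923$)
$g{\left(s \right)} = \left(- \frac{1}{13} + s\right)^{2}$
$c = \frac{169}{15936064}$ ($c = \frac{1}{\frac{1}{169} \left(-1 + 13 \left(-307\right)\right)^{2}} = \frac{1}{\frac{1}{169} \left(-1 - 3991\right)^{2}} = \frac{1}{\frac{1}{169} \left(-3992\right)^{2}} = \frac{1}{\frac{1}{169} \cdot 15936064} = \frac{1}{\frac{15936064}{169}} = \frac{169}{15936064} \approx 1.0605 \cdot 10^{-5}$)
$\frac{1}{c} = \frac{1}{\frac{169}{15936064}} = \frac{15936064}{169}$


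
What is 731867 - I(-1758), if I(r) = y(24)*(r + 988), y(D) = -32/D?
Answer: 2192521/3 ≈ 7.3084e+5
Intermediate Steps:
I(r) = -3952/3 - 4*r/3 (I(r) = (-32/24)*(r + 988) = (-32*1/24)*(988 + r) = -4*(988 + r)/3 = -3952/3 - 4*r/3)
731867 - I(-1758) = 731867 - (-3952/3 - 4/3*(-1758)) = 731867 - (-3952/3 + 2344) = 731867 - 1*3080/3 = 731867 - 3080/3 = 2192521/3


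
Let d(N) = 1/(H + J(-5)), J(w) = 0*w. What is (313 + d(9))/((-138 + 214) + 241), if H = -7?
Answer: 2190/2219 ≈ 0.98693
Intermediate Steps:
J(w) = 0
d(N) = -⅐ (d(N) = 1/(-7 + 0) = 1/(-7) = -⅐)
(313 + d(9))/((-138 + 214) + 241) = (313 - ⅐)/((-138 + 214) + 241) = 2190/(7*(76 + 241)) = (2190/7)/317 = (2190/7)*(1/317) = 2190/2219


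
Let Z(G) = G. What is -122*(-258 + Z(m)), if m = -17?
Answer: 33550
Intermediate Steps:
-122*(-258 + Z(m)) = -122*(-258 - 17) = -122*(-275) = 33550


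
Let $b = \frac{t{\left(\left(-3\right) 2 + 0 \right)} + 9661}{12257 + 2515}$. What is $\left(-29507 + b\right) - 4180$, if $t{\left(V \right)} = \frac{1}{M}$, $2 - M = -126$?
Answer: $- \frac{21231560661}{630272} \approx -33686.0$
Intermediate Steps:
$M = 128$ ($M = 2 - -126 = 2 + 126 = 128$)
$t{\left(V \right)} = \frac{1}{128}$
$b = \frac{412203}{630272}$ ($b = \frac{\frac{1}{128} + 9661}{12257 + 2515} = \frac{1236609}{128 \cdot 14772} = \frac{1236609}{128} \cdot \frac{1}{14772} = \frac{412203}{630272} \approx 0.65401$)
$\left(-29507 + b\right) - 4180 = \left(-29507 + \frac{412203}{630272}\right) - 4180 = - \frac{18597023701}{630272} - 4180 = - \frac{21231560661}{630272}$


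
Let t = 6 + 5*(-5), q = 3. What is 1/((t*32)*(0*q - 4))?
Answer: 1/2432 ≈ 0.00041118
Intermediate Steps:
t = -19 (t = 6 - 25 = -19)
1/((t*32)*(0*q - 4)) = 1/((-19*32)*(0*3 - 4)) = 1/(-608*(0 - 4)) = 1/(-608*(-4)) = 1/2432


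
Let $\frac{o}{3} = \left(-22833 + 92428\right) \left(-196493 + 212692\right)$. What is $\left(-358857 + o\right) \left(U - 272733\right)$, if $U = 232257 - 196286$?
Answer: $-800669741498796$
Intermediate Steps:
$U = 35971$ ($U = 232257 - 196286 = 35971$)
$o = 3382108215$ ($o = 3 \left(-22833 + 92428\right) \left(-196493 + 212692\right) = 3 \cdot 69595 \cdot 16199 = 3 \cdot 1127369405 = 3382108215$)
$\left(-358857 + o\right) \left(U - 272733\right) = \left(-358857 + 3382108215\right) \left(35971 - 272733\right) = 3381749358 \left(-236762\right) = -800669741498796$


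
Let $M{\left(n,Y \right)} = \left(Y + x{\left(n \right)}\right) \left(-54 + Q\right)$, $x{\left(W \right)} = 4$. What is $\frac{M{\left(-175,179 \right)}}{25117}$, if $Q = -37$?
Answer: $- \frac{16653}{25117} \approx -0.66302$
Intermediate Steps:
$M{\left(n,Y \right)} = -364 - 91 Y$ ($M{\left(n,Y \right)} = \left(Y + 4\right) \left(-54 - 37\right) = \left(4 + Y\right) \left(-91\right) = -364 - 91 Y$)
$\frac{M{\left(-175,179 \right)}}{25117} = \frac{-364 - 16289}{25117} = \left(-364 - 16289\right) \frac{1}{25117} = \left(-16653\right) \frac{1}{25117} = - \frac{16653}{25117}$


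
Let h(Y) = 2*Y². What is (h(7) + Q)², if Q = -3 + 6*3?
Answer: 12769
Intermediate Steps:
Q = 15 (Q = -3 + 18 = 15)
(h(7) + Q)² = (2*7² + 15)² = (2*49 + 15)² = (98 + 15)² = 113² = 12769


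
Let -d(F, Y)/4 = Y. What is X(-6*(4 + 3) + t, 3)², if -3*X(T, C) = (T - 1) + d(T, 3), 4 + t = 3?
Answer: 3136/9 ≈ 348.44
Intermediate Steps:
t = -1 (t = -4 + 3 = -1)
d(F, Y) = -4*Y
X(T, C) = 13/3 - T/3 (X(T, C) = -((T - 1) - 4*3)/3 = -((-1 + T) - 12)/3 = -(-13 + T)/3 = 13/3 - T/3)
X(-6*(4 + 3) + t, 3)² = (13/3 - (-6*(4 + 3) - 1)/3)² = (13/3 - (-6*7 - 1)/3)² = (13/3 - (-1*42 - 1)/3)² = (13/3 - (-42 - 1)/3)² = (13/3 - ⅓*(-43))² = (13/3 + 43/3)² = (56/3)² = 3136/9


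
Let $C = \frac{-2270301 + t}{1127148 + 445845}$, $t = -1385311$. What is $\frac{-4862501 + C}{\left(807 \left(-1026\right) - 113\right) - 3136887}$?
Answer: $\frac{449922570065}{366875819478} \approx 1.2264$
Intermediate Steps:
$C = - \frac{215036}{92529}$ ($C = \frac{-2270301 - 1385311}{1127148 + 445845} = - \frac{3655612}{1572993} = \left(-3655612\right) \frac{1}{1572993} = - \frac{215036}{92529} \approx -2.324$)
$\frac{-4862501 + C}{\left(807 \left(-1026\right) - 113\right) - 3136887} = \frac{-4862501 - \frac{215036}{92529}}{\left(807 \left(-1026\right) - 113\right) - 3136887} = - \frac{449922570065}{92529 \left(\left(-827982 - 113\right) - 3136887\right)} = - \frac{449922570065}{92529 \left(-828095 - 3136887\right)} = - \frac{449922570065}{92529 \left(-3964982\right)} = \left(- \frac{449922570065}{92529}\right) \left(- \frac{1}{3964982}\right) = \frac{449922570065}{366875819478}$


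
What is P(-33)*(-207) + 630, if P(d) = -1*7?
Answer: 2079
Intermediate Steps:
P(d) = -7
P(-33)*(-207) + 630 = -7*(-207) + 630 = 1449 + 630 = 2079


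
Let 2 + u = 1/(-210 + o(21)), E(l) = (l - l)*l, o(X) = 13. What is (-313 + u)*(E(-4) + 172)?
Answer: -10673632/197 ≈ -54181.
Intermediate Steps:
E(l) = 0 (E(l) = 0*l = 0)
u = -395/197 (u = -2 + 1/(-210 + 13) = -2 + 1/(-197) = -2 - 1/197 = -395/197 ≈ -2.0051)
(-313 + u)*(E(-4) + 172) = (-313 - 395/197)*(0 + 172) = -62056/197*172 = -10673632/197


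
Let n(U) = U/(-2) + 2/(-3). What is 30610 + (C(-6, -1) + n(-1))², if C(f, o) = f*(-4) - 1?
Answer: 1120729/36 ≈ 31131.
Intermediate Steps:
C(f, o) = -1 - 4*f (C(f, o) = -4*f - 1 = -1 - 4*f)
n(U) = -⅔ - U/2 (n(U) = U*(-½) + 2*(-⅓) = -U/2 - ⅔ = -⅔ - U/2)
30610 + (C(-6, -1) + n(-1))² = 30610 + ((-1 - 4*(-6)) + (-⅔ - ½*(-1)))² = 30610 + ((-1 + 24) + (-⅔ + ½))² = 30610 + (23 - ⅙)² = 30610 + (137/6)² = 30610 + 18769/36 = 1120729/36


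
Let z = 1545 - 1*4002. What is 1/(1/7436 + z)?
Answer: -7436/18270251 ≈ -0.00040700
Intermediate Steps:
z = -2457 (z = 1545 - 4002 = -2457)
1/(1/7436 + z) = 1/(1/7436 - 2457) = 1/(-18270251/7436) = -7436/18270251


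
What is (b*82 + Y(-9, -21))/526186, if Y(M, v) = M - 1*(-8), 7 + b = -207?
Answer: -17549/526186 ≈ -0.033351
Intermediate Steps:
b = -214 (b = -7 - 207 = -214)
Y(M, v) = 8 + M (Y(M, v) = M + 8 = 8 + M)
(b*82 + Y(-9, -21))/526186 = (-214*82 + (8 - 9))/526186 = (-17548 - 1)*(1/526186) = -17549*1/526186 = -17549/526186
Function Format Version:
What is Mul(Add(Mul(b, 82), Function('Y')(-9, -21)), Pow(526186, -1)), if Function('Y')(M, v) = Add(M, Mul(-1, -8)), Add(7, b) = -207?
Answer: Rational(-17549, 526186) ≈ -0.033351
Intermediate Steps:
b = -214 (b = Add(-7, -207) = -214)
Function('Y')(M, v) = Add(8, M) (Function('Y')(M, v) = Add(M, 8) = Add(8, M))
Mul(Add(Mul(b, 82), Function('Y')(-9, -21)), Pow(526186, -1)) = Mul(Add(Mul(-214, 82), Add(8, -9)), Pow(526186, -1)) = Mul(Add(-17548, -1), Rational(1, 526186)) = Mul(-17549, Rational(1, 526186)) = Rational(-17549, 526186)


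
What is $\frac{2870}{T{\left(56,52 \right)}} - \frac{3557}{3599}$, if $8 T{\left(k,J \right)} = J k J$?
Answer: $- \frac{4071269}{4865848} \approx -0.8367$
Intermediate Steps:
$T{\left(k,J \right)} = \frac{k J^{2}}{8}$ ($T{\left(k,J \right)} = \frac{J k J}{8} = \frac{k J^{2}}{8}$)
$\frac{2870}{T{\left(56,52 \right)}} - \frac{3557}{3599} = \frac{2870}{\frac{1}{8} \cdot 56 \cdot 52^{2}} - \frac{3557}{3599} = \frac{2870}{\frac{1}{8} \cdot 56 \cdot 2704} - \frac{3557}{3599} = \frac{2870}{18928} - \frac{3557}{3599} = 2870 \cdot \frac{1}{18928} - \frac{3557}{3599} = \frac{205}{1352} - \frac{3557}{3599} = - \frac{4071269}{4865848}$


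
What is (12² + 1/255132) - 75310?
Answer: -19177251911/255132 ≈ -75166.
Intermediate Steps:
(12² + 1/255132) - 75310 = (144 + 1/255132) - 75310 = 36739009/255132 - 75310 = -19177251911/255132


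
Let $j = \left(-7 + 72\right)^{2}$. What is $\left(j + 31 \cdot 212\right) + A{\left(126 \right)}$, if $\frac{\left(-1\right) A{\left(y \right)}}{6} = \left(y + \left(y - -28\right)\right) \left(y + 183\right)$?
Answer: $-508323$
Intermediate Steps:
$j = 4225$ ($j = 65^{2} = 4225$)
$A{\left(y \right)} = - 6 \left(28 + 2 y\right) \left(183 + y\right)$ ($A{\left(y \right)} = - 6 \left(y + \left(y - -28\right)\right) \left(y + 183\right) = - 6 \left(y + \left(y + 28\right)\right) \left(183 + y\right) = - 6 \left(y + \left(28 + y\right)\right) \left(183 + y\right) = - 6 \left(28 + 2 y\right) \left(183 + y\right)$)
$\left(j + 31 \cdot 212\right) + A{\left(126 \right)} = \left(4225 + 31 \cdot 212\right) - \left(328608 + 190512\right) = \left(4225 + 6572\right) - 519120 = 10797 - 519120 = -508323$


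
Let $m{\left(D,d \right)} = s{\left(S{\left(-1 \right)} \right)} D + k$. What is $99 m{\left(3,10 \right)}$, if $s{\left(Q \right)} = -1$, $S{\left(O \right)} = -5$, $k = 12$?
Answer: $891$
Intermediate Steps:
$m{\left(D,d \right)} = 12 - D$ ($m{\left(D,d \right)} = - D + 12 = 12 - D$)
$99 m{\left(3,10 \right)} = 99 \left(12 - 3\right) = 99 \cdot 9 = 891$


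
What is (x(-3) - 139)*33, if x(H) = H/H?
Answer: -4554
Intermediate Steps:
x(H) = 1
(x(-3) - 139)*33 = (1 - 139)*33 = -138*33 = -4554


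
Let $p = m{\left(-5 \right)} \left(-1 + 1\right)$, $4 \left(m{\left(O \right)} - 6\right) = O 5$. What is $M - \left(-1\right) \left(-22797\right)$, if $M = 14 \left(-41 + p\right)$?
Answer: $-23371$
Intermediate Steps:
$m{\left(O \right)} = 6 + \frac{5 O}{4}$ ($m{\left(O \right)} = 6 + \frac{O 5}{4} = 6 + \frac{5 O}{4}$)
$p = 0$ ($p = \left(6 + \frac{5}{4} \left(-5\right)\right) \left(-1 + 1\right) = \left(6 - \frac{25}{4}\right) 0 = \left(- \frac{1}{4}\right) 0 = 0$)
$M = -574$ ($M = 14 \left(-41 + 0\right) = 14 \left(-41\right) = -574$)
$M - \left(-1\right) \left(-22797\right) = -574 - \left(-1\right) \left(-22797\right) = -574 - 22797 = -23371$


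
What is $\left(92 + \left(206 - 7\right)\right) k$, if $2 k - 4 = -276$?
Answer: $-39576$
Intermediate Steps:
$k = -136$ ($k = 2 + \frac{1}{2} \left(-276\right) = 2 - 138 = -136$)
$\left(92 + \left(206 - 7\right)\right) k = \left(92 + \left(206 - 7\right)\right) \left(-136\right) = \left(92 + 199\right) \left(-136\right) = 291 \left(-136\right) = -39576$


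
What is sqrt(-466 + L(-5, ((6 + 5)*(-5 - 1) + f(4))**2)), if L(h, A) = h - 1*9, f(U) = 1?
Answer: 4*I*sqrt(30) ≈ 21.909*I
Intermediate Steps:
L(h, A) = -9 + h (L(h, A) = h - 9 = -9 + h)
sqrt(-466 + L(-5, ((6 + 5)*(-5 - 1) + f(4))**2)) = sqrt(-466 + (-9 - 5)) = sqrt(-466 - 14) = sqrt(-480) = 4*I*sqrt(30)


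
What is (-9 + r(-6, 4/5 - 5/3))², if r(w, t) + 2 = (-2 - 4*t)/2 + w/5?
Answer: 29584/225 ≈ 131.48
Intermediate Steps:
r(w, t) = -3 - 2*t + w/5 (r(w, t) = -2 + ((-2 - 4*t)/2 + w/5) = -2 + ((-2 - 4*t)*(½) + w*(⅕)) = -2 + ((-1 - 2*t) + w/5) = -2 + (-1 - 2*t + w/5) = -3 - 2*t + w/5)
(-9 + r(-6, 4/5 - 5/3))² = (-9 + (-3 - 2*(4/5 - 5/3) + (⅕)*(-6)))² = (-9 + (-3 - 2*(4*(⅕) - 5*⅓) - 6/5))² = (-9 + (-3 - 2*(⅘ - 5/3) - 6/5))² = (-9 + (-3 - 2*(-13/15) - 6/5))² = (-9 + (-3 + 26/15 - 6/5))² = (-9 - 37/15)² = (-172/15)² = 29584/225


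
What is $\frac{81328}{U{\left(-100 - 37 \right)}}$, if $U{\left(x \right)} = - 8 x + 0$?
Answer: $\frac{10166}{137} \approx 74.204$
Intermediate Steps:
$U{\left(x \right)} = - 8 x$
$\frac{81328}{U{\left(-100 - 37 \right)}} = \frac{81328}{\left(-8\right) \left(-100 - 37\right)} = \frac{81328}{\left(-8\right) \left(-137\right)} = \frac{81328}{1096} = 81328 \cdot \frac{1}{1096} = \frac{10166}{137}$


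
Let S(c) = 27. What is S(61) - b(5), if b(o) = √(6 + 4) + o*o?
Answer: 2 - √10 ≈ -1.1623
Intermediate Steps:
b(o) = √10 + o²
S(61) - b(5) = 27 - (√10 + 5²) = 27 - (√10 + 25) = 27 - (25 + √10) = 27 + (-25 - √10) = 2 - √10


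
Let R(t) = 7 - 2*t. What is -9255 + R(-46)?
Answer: -9156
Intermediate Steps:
-9255 + R(-46) = -9255 + (7 - 2*(-46)) = -9255 + (7 + 92) = -9255 + 99 = -9156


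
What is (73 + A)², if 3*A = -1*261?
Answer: 196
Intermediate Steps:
A = -87 (A = (-1*261)/3 = (⅓)*(-261) = -87)
(73 + A)² = (73 - 87)² = (-14)² = 196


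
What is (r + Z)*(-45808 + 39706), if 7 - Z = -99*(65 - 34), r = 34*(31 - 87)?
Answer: -7151544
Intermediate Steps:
r = -1904 (r = 34*(-56) = -1904)
Z = 3076 (Z = 7 - (-99)*(65 - 34) = 7 - (-99)*31 = 7 - 1*(-3069) = 7 + 3069 = 3076)
(r + Z)*(-45808 + 39706) = (-1904 + 3076)*(-45808 + 39706) = 1172*(-6102) = -7151544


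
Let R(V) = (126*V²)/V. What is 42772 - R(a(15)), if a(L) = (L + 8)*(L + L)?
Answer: -44168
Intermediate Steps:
a(L) = 2*L*(8 + L) (a(L) = (8 + L)*(2*L) = 2*L*(8 + L))
R(V) = 126*V
42772 - R(a(15)) = 42772 - 126*2*15*(8 + 15) = 42772 - 126*2*15*23 = 42772 - 126*690 = 42772 - 1*86940 = 42772 - 86940 = -44168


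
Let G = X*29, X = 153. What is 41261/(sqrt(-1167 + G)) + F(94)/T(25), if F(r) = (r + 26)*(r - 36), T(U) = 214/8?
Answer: 27840/107 + 41261*sqrt(3270)/3270 ≈ 981.74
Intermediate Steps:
T(U) = 107/4 (T(U) = 214*(1/8) = 107/4)
F(r) = (-36 + r)*(26 + r) (F(r) = (26 + r)*(-36 + r) = (-36 + r)*(26 + r))
G = 4437 (G = 153*29 = 4437)
41261/(sqrt(-1167 + G)) + F(94)/T(25) = 41261/(sqrt(-1167 + 4437)) + (-936 + 94**2 - 10*94)/(107/4) = 41261/(sqrt(3270)) + (-936 + 8836 - 940)*(4/107) = 41261*(sqrt(3270)/3270) + 6960*(4/107) = 41261*sqrt(3270)/3270 + 27840/107 = 27840/107 + 41261*sqrt(3270)/3270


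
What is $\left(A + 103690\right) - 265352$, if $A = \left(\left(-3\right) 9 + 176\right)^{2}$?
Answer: $-139461$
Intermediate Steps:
$A = 22201$ ($A = \left(-27 + 176\right)^{2} = 149^{2} = 22201$)
$\left(A + 103690\right) - 265352 = \left(22201 + 103690\right) - 265352 = 125891 - 265352 = -139461$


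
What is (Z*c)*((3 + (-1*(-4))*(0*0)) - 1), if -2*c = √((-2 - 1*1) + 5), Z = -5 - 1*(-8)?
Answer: -3*√2 ≈ -4.2426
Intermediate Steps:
Z = 3 (Z = -5 + 8 = 3)
c = -√2/2 (c = -√((-2 - 1*1) + 5)/2 = -√((-2 - 1) + 5)/2 = -√(-3 + 5)/2 = -√2/2 ≈ -0.70711)
(Z*c)*((3 + (-1*(-4))*(0*0)) - 1) = (3*(-√2/2))*((3 + (-1*(-4))*(0*0)) - 1) = (-3*√2/2)*((3 + 4*0) - 1) = (-3*√2/2)*((3 + 0) - 1) = (-3*√2/2)*(3 - 1) = -3*√2/2*2 = -3*√2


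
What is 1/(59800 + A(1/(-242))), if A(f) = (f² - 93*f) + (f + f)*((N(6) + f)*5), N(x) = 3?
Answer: 5324/318376587 ≈ 1.6722e-5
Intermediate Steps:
A(f) = f² - 93*f + 2*f*(15 + 5*f) (A(f) = (f² - 93*f) + (f + f)*((3 + f)*5) = (f² - 93*f) + (2*f)*(15 + 5*f) = (f² - 93*f) + 2*f*(15 + 5*f) = f² - 93*f + 2*f*(15 + 5*f))
1/(59800 + A(1/(-242))) = 1/(59800 + (-63 + 11/(-242))/(-242)) = 1/(59800 - (-63 + 11*(-1/242))/242) = 1/(59800 - (-63 - 1/22)/242) = 1/(59800 - 1/242*(-1387/22)) = 1/(59800 + 1387/5324) = 1/(318376587/5324) = 5324/318376587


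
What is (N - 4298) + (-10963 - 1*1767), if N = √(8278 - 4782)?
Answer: -17028 + 2*√874 ≈ -16969.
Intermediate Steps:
N = 2*√874 (N = √3496 = 2*√874 ≈ 59.127)
(N - 4298) + (-10963 - 1*1767) = (2*√874 - 4298) + (-10963 - 1*1767) = (-4298 + 2*√874) + (-10963 - 1767) = (-4298 + 2*√874) - 12730 = -17028 + 2*√874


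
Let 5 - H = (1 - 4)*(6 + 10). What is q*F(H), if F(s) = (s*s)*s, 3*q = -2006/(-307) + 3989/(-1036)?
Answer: 42360121687/318052 ≈ 1.3319e+5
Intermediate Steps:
q = 284531/318052 (q = (-2006/(-307) + 3989/(-1036))/3 = (-2006*(-1/307) + 3989*(-1/1036))/3 = (2006/307 - 3989/1036)/3 = (1/3)*(853593/318052) = 284531/318052 ≈ 0.89461)
H = 53 (H = 5 - (1 - 4)*(6 + 10) = 5 - (-3)*16 = 5 - 1*(-48) = 5 + 48 = 53)
F(s) = s**3 (F(s) = s**2*s = s**3)
q*F(H) = (284531/318052)*53**3 = (284531/318052)*148877 = 42360121687/318052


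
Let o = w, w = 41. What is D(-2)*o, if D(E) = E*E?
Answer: 164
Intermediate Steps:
o = 41
D(E) = E²
D(-2)*o = (-2)²*41 = 4*41 = 164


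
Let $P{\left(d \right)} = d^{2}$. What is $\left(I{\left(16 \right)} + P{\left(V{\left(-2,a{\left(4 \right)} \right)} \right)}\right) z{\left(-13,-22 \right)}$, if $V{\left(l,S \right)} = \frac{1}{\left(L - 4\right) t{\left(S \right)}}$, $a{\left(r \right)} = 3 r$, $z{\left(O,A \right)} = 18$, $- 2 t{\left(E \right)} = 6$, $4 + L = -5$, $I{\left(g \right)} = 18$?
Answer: $\frac{54758}{169} \approx 324.01$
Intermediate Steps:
$L = -9$ ($L = -4 - 5 = -9$)
$t{\left(E \right)} = -3$ ($t{\left(E \right)} = \left(- \frac{1}{2}\right) 6 = -3$)
$V{\left(l,S \right)} = \frac{1}{39}$ ($V{\left(l,S \right)} = \frac{1}{\left(-9 - 4\right) \left(-3\right)} = \frac{1}{\left(-13\right) \left(-3\right)} = \frac{1}{39}$)
$\left(I{\left(16 \right)} + P{\left(V{\left(-2,a{\left(4 \right)} \right)} \right)}\right) z{\left(-13,-22 \right)} = \left(18 + \left(\frac{1}{39}\right)^{2}\right) 18 = \left(18 + \frac{1}{1521}\right) 18 = \frac{27379}{1521} \cdot 18 = \frac{54758}{169}$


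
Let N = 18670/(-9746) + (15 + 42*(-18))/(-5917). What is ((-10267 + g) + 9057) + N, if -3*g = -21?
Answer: -34738374125/28833541 ≈ -1204.8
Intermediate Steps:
g = 7 (g = -⅓*(-21) = 7)
N = -51624302/28833541 (N = 18670*(-1/9746) + (15 - 756)*(-1/5917) = -9335/4873 - 741*(-1/5917) = -9335/4873 + 741/5917 = -51624302/28833541 ≈ -1.7904)
((-10267 + g) + 9057) + N = ((-10267 + 7) + 9057) - 51624302/28833541 = (-10260 + 9057) - 51624302/28833541 = -1203 - 51624302/28833541 = -34738374125/28833541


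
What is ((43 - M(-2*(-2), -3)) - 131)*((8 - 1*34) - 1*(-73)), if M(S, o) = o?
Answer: -3995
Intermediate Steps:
((43 - M(-2*(-2), -3)) - 131)*((8 - 1*34) - 1*(-73)) = ((43 - 1*(-3)) - 131)*((8 - 1*34) - 1*(-73)) = ((43 + 3) - 131)*((8 - 34) + 73) = (46 - 131)*(-26 + 73) = -85*47 = -3995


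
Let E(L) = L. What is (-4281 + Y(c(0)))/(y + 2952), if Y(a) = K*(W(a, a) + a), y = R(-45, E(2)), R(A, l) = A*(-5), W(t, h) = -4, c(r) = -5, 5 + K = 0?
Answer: -4/3 ≈ -1.3333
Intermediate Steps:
K = -5 (K = -5 + 0 = -5)
R(A, l) = -5*A
y = 225 (y = -5*(-45) = 225)
Y(a) = 20 - 5*a (Y(a) = -5*(-4 + a) = 20 - 5*a)
(-4281 + Y(c(0)))/(y + 2952) = (-4281 + (20 - 5*(-5)))/(225 + 2952) = (-4281 + (20 + 25))/3177 = (-4281 + 45)*(1/3177) = -4236*1/3177 = -4/3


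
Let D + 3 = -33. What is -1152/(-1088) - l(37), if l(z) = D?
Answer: 630/17 ≈ 37.059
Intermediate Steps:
D = -36 (D = -3 - 33 = -36)
l(z) = -36
-1152/(-1088) - l(37) = -1152/(-1088) - 1*(-36) = -1152*(-1/1088) + 36 = 18/17 + 36 = 630/17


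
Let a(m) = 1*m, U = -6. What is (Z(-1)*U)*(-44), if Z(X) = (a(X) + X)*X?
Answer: 528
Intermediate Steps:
a(m) = m
Z(X) = 2*X**2 (Z(X) = (X + X)*X = (2*X)*X = 2*X**2)
(Z(-1)*U)*(-44) = ((2*(-1)**2)*(-6))*(-44) = ((2*1)*(-6))*(-44) = (2*(-6))*(-44) = -12*(-44) = 528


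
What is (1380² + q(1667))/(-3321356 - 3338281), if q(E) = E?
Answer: -1906067/6659637 ≈ -0.28621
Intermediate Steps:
(1380² + q(1667))/(-3321356 - 3338281) = (1380² + 1667)/(-3321356 - 3338281) = (1904400 + 1667)/(-6659637) = 1906067*(-1/6659637) = -1906067/6659637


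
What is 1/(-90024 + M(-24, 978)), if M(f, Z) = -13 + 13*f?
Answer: -1/90349 ≈ -1.1068e-5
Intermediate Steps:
1/(-90024 + M(-24, 978)) = 1/(-90024 + (-13 + 13*(-24))) = 1/(-90024 + (-13 - 312)) = 1/(-90024 - 325) = 1/(-90349) = -1/90349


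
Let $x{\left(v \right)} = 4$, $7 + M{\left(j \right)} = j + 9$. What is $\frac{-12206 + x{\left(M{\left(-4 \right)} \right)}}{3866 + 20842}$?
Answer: $- \frac{6101}{12354} \approx -0.49385$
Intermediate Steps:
$M{\left(j \right)} = 2 + j$ ($M{\left(j \right)} = -7 + \left(j + 9\right) = -7 + \left(9 + j\right) = 2 + j$)
$\frac{-12206 + x{\left(M{\left(-4 \right)} \right)}}{3866 + 20842} = \frac{-12206 + 4}{3866 + 20842} = - \frac{12202}{24708} = \left(-12202\right) \frac{1}{24708} = - \frac{6101}{12354}$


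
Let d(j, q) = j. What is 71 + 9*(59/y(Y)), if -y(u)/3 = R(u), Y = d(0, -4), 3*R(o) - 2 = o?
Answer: -389/2 ≈ -194.50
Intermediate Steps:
R(o) = 2/3 + o/3
Y = 0
y(u) = -2 - u (y(u) = -3*(2/3 + u/3) = -2 - u)
71 + 9*(59/y(Y)) = 71 + 9*(59/(-2 - 1*0)) = 71 + 9*(59/(-2 + 0)) = 71 + 9*(59/(-2)) = 71 + 9*(59*(-1/2)) = 71 + 9*(-59/2) = 71 - 531/2 = -389/2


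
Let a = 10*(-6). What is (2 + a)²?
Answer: 3364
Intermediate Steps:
a = -60
(2 + a)² = (2 - 60)² = (-58)² = 3364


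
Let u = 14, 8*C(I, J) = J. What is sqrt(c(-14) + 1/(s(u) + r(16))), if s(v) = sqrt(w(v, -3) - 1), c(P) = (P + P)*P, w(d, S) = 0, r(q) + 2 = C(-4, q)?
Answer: sqrt(392 - I) ≈ 19.799 - 0.0253*I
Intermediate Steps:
C(I, J) = J/8
r(q) = -2 + q/8
c(P) = 2*P**2 (c(P) = (2*P)*P = 2*P**2)
s(v) = I (s(v) = sqrt(0 - 1) = sqrt(-1) = I)
sqrt(c(-14) + 1/(s(u) + r(16))) = sqrt(2*(-14)**2 + 1/(I + (-2 + (1/8)*16))) = sqrt(2*196 + 1/(I + (-2 + 2))) = sqrt(392 + 1/(I + 0)) = sqrt(392 + 1/I) = sqrt(392 - I)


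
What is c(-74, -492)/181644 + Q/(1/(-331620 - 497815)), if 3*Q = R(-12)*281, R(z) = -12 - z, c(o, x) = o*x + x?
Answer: 2993/15137 ≈ 0.19773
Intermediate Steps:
c(o, x) = x + o*x
Q = 0 (Q = ((-12 - 1*(-12))*281)/3 = ((-12 + 12)*281)/3 = (0*281)/3 = (⅓)*0 = 0)
c(-74, -492)/181644 + Q/(1/(-331620 - 497815)) = -492*(1 - 74)/181644 + 0/(1/(-331620 - 497815)) = -492*(-73)*(1/181644) + 0/(1/(-829435)) = 35916*(1/181644) + 0/(-1/829435) = 2993/15137 + 0*(-829435) = 2993/15137 + 0 = 2993/15137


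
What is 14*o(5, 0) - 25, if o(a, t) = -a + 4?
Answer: -39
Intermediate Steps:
o(a, t) = 4 - a
14*o(5, 0) - 25 = 14*(4 - 1*5) - 25 = 14*(4 - 5) - 25 = 14*(-1) - 25 = -14 - 25 = -39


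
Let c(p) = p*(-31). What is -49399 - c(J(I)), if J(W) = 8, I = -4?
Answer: -49151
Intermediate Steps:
c(p) = -31*p
-49399 - c(J(I)) = -49399 - (-31)*8 = -49399 - 1*(-248) = -49399 + 248 = -49151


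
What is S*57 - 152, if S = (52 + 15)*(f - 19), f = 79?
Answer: 228988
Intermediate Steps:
S = 4020 (S = (52 + 15)*(79 - 19) = 67*60 = 4020)
S*57 - 152 = 4020*57 - 152 = 229140 - 152 = 228988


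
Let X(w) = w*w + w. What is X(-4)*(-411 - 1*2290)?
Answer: -32412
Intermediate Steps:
X(w) = w + w² (X(w) = w² + w = w + w²)
X(-4)*(-411 - 1*2290) = (-4*(1 - 4))*(-411 - 1*2290) = (-4*(-3))*(-411 - 2290) = 12*(-2701) = -32412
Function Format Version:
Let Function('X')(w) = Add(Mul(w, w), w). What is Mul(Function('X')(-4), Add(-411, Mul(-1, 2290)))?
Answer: -32412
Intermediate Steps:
Function('X')(w) = Add(w, Pow(w, 2)) (Function('X')(w) = Add(Pow(w, 2), w) = Add(w, Pow(w, 2)))
Mul(Function('X')(-4), Add(-411, Mul(-1, 2290))) = Mul(Mul(-4, Add(1, -4)), Add(-411, Mul(-1, 2290))) = Mul(Mul(-4, -3), Add(-411, -2290)) = Mul(12, -2701) = -32412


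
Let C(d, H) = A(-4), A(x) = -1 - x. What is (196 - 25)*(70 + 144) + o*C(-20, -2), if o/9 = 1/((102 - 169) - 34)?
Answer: 3695967/101 ≈ 36594.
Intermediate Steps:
C(d, H) = 3 (C(d, H) = -1 - 1*(-4) = -1 + 4 = 3)
o = -9/101 (o = 9/((102 - 169) - 34) = 9/(-67 - 34) = 9/(-101) = 9*(-1/101) = -9/101 ≈ -0.089109)
(196 - 25)*(70 + 144) + o*C(-20, -2) = (196 - 25)*(70 + 144) - 9/101*3 = 171*214 - 27/101 = 36594 - 27/101 = 3695967/101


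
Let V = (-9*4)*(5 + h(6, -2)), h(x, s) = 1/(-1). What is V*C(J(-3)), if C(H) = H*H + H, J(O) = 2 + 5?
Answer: -8064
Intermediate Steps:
h(x, s) = -1 (h(x, s) = 1*(-1) = -1)
J(O) = 7
V = -144 (V = (-9*4)*(5 - 1) = -36*4 = -144)
C(H) = H + H² (C(H) = H² + H = H + H²)
V*C(J(-3)) = -1008*(1 + 7) = -1008*8 = -144*56 = -8064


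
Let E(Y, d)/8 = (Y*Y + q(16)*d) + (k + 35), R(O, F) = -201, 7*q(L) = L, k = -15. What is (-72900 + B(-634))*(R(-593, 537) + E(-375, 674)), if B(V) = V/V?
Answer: -580347845515/7 ≈ -8.2907e+10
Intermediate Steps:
q(L) = L/7
B(V) = 1
E(Y, d) = 160 + 8*Y² + 128*d/7 (E(Y, d) = 8*((Y*Y + ((⅐)*16)*d) + (-15 + 35)) = 8*((Y² + 16*d/7) + 20) = 8*(20 + Y² + 16*d/7) = 160 + 8*Y² + 128*d/7)
(-72900 + B(-634))*(R(-593, 537) + E(-375, 674)) = (-72900 + 1)*(-201 + (160 + 8*(-375)² + (128/7)*674)) = -72899*(-201 + (160 + 8*140625 + 86272/7)) = -72899*(-201 + (160 + 1125000 + 86272/7)) = -72899*(-201 + 7962392/7) = -72899*7960985/7 = -580347845515/7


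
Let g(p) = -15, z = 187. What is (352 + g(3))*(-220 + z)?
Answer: -11121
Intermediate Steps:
(352 + g(3))*(-220 + z) = (352 - 15)*(-220 + 187) = 337*(-33) = -11121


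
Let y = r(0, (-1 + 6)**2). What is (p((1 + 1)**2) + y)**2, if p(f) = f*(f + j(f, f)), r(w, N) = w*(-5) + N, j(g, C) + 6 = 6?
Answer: 1681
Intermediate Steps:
j(g, C) = 0 (j(g, C) = -6 + 6 = 0)
r(w, N) = N - 5*w (r(w, N) = -5*w + N = N - 5*w)
p(f) = f**2 (p(f) = f*(f + 0) = f*f = f**2)
y = 25 (y = (-1 + 6)**2 - 5*0 = 5**2 + 0 = 25 + 0 = 25)
(p((1 + 1)**2) + y)**2 = (((1 + 1)**2)**2 + 25)**2 = ((2**2)**2 + 25)**2 = (4**2 + 25)**2 = (16 + 25)**2 = 41**2 = 1681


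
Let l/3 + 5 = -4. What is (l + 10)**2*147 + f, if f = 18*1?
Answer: 42501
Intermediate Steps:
l = -27 (l = -15 + 3*(-4) = -15 - 12 = -27)
f = 18
(l + 10)**2*147 + f = (-27 + 10)**2*147 + 18 = (-17)**2*147 + 18 = 289*147 + 18 = 42483 + 18 = 42501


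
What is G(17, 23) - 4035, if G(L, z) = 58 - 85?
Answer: -4062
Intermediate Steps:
G(L, z) = -27
G(17, 23) - 4035 = -27 - 4035 = -4062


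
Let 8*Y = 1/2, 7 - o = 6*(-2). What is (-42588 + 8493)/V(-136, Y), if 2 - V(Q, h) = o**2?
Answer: 34095/359 ≈ 94.972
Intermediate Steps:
o = 19 (o = 7 - 6*(-2) = 7 - 1*(-12) = 7 + 12 = 19)
Y = 1/16 (Y = (1/8)/2 = (1/8)*(1/2) = 1/16 ≈ 0.062500)
V(Q, h) = -359 (V(Q, h) = 2 - 1*19**2 = 2 - 1*361 = 2 - 361 = -359)
(-42588 + 8493)/V(-136, Y) = (-42588 + 8493)/(-359) = -34095*(-1/359) = 34095/359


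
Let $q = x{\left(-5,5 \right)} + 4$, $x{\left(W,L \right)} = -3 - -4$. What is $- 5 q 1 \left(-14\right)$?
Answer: $350$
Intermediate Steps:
$x{\left(W,L \right)} = 1$ ($x{\left(W,L \right)} = -3 + 4 = 1$)
$q = 5$ ($q = 1 + 4 = 5$)
$- 5 q 1 \left(-14\right) = - 5 \cdot 5 \cdot 1 \left(-14\right) = \left(-5\right) 5 \left(-14\right) = \left(-25\right) \left(-14\right) = 350$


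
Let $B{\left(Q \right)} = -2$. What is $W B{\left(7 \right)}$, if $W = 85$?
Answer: $-170$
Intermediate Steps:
$W B{\left(7 \right)} = 85 \left(-2\right) = -170$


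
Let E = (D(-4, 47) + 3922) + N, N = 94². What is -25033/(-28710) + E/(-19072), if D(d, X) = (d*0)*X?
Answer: 27786799/136889280 ≈ 0.20299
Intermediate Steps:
D(d, X) = 0 (D(d, X) = 0*X = 0)
N = 8836
E = 12758 (E = (0 + 3922) + 8836 = 3922 + 8836 = 12758)
-25033/(-28710) + E/(-19072) = -25033/(-28710) + 12758/(-19072) = -25033*(-1/28710) + 12758*(-1/19072) = 25033/28710 - 6379/9536 = 27786799/136889280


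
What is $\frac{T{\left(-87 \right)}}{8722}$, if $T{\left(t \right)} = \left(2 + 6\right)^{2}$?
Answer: $\frac{32}{4361} \approx 0.0073378$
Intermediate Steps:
$T{\left(t \right)} = 64$ ($T{\left(t \right)} = 8^{2} = 64$)
$\frac{T{\left(-87 \right)}}{8722} = \frac{64}{8722} = 64 \cdot \frac{1}{8722} = \frac{32}{4361}$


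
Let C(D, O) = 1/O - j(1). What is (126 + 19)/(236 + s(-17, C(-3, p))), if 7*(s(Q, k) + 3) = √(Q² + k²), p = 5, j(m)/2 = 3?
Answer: 41386625/66495959 - 5075*√8066/66495959 ≈ 0.61554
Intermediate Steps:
j(m) = 6 (j(m) = 2*3 = 6)
C(D, O) = -6 + 1/O (C(D, O) = 1/O - 1*6 = 1/O - 6 = -6 + 1/O)
s(Q, k) = -3 + √(Q² + k²)/7
(126 + 19)/(236 + s(-17, C(-3, p))) = (126 + 19)/(236 + (-3 + √((-17)² + (-6 + 1/5)²)/7)) = 145/(236 + (-3 + √(289 + (-6 + ⅕)²)/7)) = 145/(236 + (-3 + √(289 + (-29/5)²)/7)) = 145/(236 + (-3 + √(289 + 841/25)/7)) = 145/(236 + (-3 + √(8066/25)/7)) = 145/(236 + (-3 + (√8066/5)/7)) = 145/(236 + (-3 + √8066/35)) = 145/(233 + √8066/35)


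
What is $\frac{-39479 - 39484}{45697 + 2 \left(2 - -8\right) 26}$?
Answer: $- \frac{78963}{46217} \approx -1.7085$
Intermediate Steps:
$\frac{-39479 - 39484}{45697 + 2 \left(2 - -8\right) 26} = - \frac{78963}{45697 + 2 \left(2 + 8\right) 26} = - \frac{78963}{45697 + 2 \cdot 10 \cdot 26} = - \frac{78963}{45697 + 20 \cdot 26} = - \frac{78963}{45697 + 520} = - \frac{78963}{46217}$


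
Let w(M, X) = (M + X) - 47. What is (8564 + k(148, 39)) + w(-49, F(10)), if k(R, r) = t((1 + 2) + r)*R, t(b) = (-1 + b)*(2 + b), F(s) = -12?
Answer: 275448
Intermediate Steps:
w(M, X) = -47 + M + X
k(R, r) = R*(1 + r + (3 + r)**2) (k(R, r) = (-2 + ((1 + 2) + r) + ((1 + 2) + r)**2)*R = (-2 + (3 + r) + (3 + r)**2)*R = (1 + r + (3 + r)**2)*R = R*(1 + r + (3 + r)**2))
(8564 + k(148, 39)) + w(-49, F(10)) = (8564 + 148*(1 + 39 + (3 + 39)**2)) + (-47 - 49 - 12) = (8564 + 148*(1 + 39 + 42**2)) - 108 = (8564 + 148*(1 + 39 + 1764)) - 108 = (8564 + 148*1804) - 108 = (8564 + 266992) - 108 = 275556 - 108 = 275448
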